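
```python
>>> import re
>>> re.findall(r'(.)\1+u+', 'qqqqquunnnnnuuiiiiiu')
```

`\1` is not a pattern — it's the concrete string captured by group 1, re-applied verbatim.
Walking the string: at [0:7] match 'qqqqquu', group 1 = 'q'; at [7:14] match 'nnnnnuu', group 1 = 'n'; at [14:20] match 'iiiiiu', group 1 = 'i'.
One capturing group, so `findall` returns just the captured substring from each match — 3 in all.

['q', 'n', 'i']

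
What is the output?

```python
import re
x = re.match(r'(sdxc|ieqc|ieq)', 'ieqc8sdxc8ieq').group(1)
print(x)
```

ieqc

The regex engine tests alternatives in the order written; an earlier branch that matches wins even if a later one would match more.
`re.match` only tries the pattern at the start of the string.
The match spans [0:4] → 'ieqc'.
Captured: group 1 = 'ieqc'.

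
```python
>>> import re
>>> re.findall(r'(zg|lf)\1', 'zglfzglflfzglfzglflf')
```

After group 1 captures some text, `\1` only succeeds where that same text appears again.
`findall` collects group 1 from each match (2 total).

['lf', 'lf']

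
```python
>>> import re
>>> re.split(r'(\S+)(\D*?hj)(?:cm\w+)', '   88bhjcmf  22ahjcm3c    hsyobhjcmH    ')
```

['   ', '88b', 'hj', '  ', '22ahjcm3c', '    hsyobhj', '    ']

This matches one or more of a non-whitespace character (captured); then zero or more of a non-digit (lazy), then the literal 'hj' (captured); then the literal 'cm', then one or more of a word character (non-capturing group).
Matches to split on: at [3:11] → '88bhjcmf'; at [13:36] → '22ahjcm3c    hsyobhjcmH'.
With a capturing group present, the delimiter's captured portion is kept in the result list.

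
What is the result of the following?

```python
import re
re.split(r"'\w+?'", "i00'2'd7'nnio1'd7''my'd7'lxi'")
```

['i00', 'd7', "d7'", 'd7', '']

Matches to split on: at [3:6] → "'2'"; at [8:15] → "'nnio1'"; at [18:22] → "'my'"; at [24:29] → "'lxi'".
Each match becomes a cut point; 5 segments remain.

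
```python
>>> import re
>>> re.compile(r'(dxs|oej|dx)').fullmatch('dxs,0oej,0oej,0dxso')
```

`re.fullmatch` requires the pattern to consume the entire string.
Here the string isn't matched end-to-end, so the call returns None.

None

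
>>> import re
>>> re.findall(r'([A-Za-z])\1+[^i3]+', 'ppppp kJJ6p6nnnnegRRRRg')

The backreference `\1` re-matches whatever the first group consumed, character for character.
With a single group, `findall` returns only what that group captured — 1 item.

['p']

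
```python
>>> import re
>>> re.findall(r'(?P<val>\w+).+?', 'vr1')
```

Pattern: one or more of a word character (captured as 'val'); then one or more of any character (lazy).
Matches: at [0:3] match 'vr1', group 1 = 'vr'.
One capturing group, so `findall` returns just the captured substring from the one match — 1 in all.

['vr']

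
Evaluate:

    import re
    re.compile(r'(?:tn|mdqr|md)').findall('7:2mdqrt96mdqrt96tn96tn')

The regex engine tests alternatives in the order written; an earlier branch that matches wins even if a later one would match more.
Matches: at [3:7] → 'mdqr'; at [10:14] → 'mdqr'; at [17:19] → 'tn'; at [21:23] → 'tn'.
Since nothing is captured, `findall` lists the 4 matched substrings directly.

['mdqr', 'mdqr', 'tn', 'tn']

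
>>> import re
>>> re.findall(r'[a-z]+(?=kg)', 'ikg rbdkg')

The positive lookaround only admits positions where the adjacent text matches; those characters stay outside the span.
Scanning left to right: at [0:1] → 'i'; at [4:7] → 'rbd'.
Since nothing is captured, `findall` lists the 2 matched substrings directly.

['i', 'rbd']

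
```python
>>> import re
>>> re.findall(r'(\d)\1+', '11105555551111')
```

After group 1 captures some text, `\1` only succeeds where that same text appears again.
Matches: at [0:3] match '111', group 1 = '1'; at [4:10] match '555555', group 1 = '5'; at [10:14] match '1111', group 1 = '1'.
`findall` collects group 1 from each match (3 total).

['1', '5', '1']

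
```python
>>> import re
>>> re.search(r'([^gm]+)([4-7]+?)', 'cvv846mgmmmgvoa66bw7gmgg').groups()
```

('cvv84', '6')

This matches one or more of any character except [gm] (captured); then one or more of a character in [4-7] (lazy) (captured).
Unlike `match`, `search` isn't anchored — it looks for the pattern anywhere in the string.
The match spans [0:6] → 'cvv846'.
Captured: group 1 = 'cvv84', group 2 = '6'.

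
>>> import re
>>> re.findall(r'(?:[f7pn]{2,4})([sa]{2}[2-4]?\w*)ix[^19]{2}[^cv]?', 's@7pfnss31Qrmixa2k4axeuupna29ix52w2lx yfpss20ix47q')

['ss31Qrmixa2k4axeuupna29', 'ss20']

Because there's exactly one group, `findall` drops the full match and keeps group 1 from each hit.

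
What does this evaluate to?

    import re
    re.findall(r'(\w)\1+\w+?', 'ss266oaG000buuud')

['s', '6', '0', 'u']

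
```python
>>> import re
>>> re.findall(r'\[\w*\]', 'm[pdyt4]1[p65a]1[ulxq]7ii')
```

Since nothing is captured, `findall` lists the 3 matched substrings directly.

['[pdyt4]', '[p65a]', '[ulxq]']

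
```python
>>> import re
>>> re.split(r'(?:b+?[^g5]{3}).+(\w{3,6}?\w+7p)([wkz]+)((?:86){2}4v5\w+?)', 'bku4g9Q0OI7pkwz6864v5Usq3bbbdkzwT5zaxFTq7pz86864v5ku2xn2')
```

['', 'xFTq7p', 'z', '86864v5k', 'u2xn2']

This matches one or more of a literal 'b' (lazy), then exactly 3 of any character except [g5] (non-capturing group); then one or more of any character; then 3 to 6 of a word character (lazy), then one or more of a word character, then the literal '7p' (captured); then one or more of one of [wkz] (captured); then the literal '86' repeated 2 times, then the literal '4v5', then one or more of a word character (lazy) (captured).
Matches to split on: at [0:51] → 'bku4g9Q0OI7pkwz6864v5Usq3bbbdkzwT5zaxFTq7pz86864v5k'.
With a capturing group present, the delimiter's captured portion is kept in the result list.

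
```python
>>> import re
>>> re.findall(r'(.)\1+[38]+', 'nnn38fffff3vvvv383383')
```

`\1` has to match the exact text group 1 already captured.
With a single group, `findall` returns only what that group captured — 3 items.

['n', 'f', 'v']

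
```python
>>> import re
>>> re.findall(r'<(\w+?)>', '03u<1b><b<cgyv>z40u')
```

Because there's exactly one group, `findall` drops the full match and keeps group 1 from each hit.

['1b', 'cgyv']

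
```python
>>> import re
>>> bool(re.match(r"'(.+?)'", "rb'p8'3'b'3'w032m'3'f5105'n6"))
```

False

`match` is anchored at position 0; if the pattern doesn't fit there, it returns None.
Here position 0 doesn't satisfy it, so the call returns None, and `bool(None)` is False.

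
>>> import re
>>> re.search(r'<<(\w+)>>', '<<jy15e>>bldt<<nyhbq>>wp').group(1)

The match spans [0:9] → '<<jy15e>>'.
Captured: group 1 = 'jy15e'.

'jy15e'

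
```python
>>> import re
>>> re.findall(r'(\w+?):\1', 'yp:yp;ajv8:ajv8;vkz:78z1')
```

`\1` has to match the exact text group 1 already captured.
Scanning left to right: at [0:5] match 'yp:yp', group 1 = 'yp'; at [6:15] match 'ajv8:ajv8', group 1 = 'ajv8'.
`findall` collects group 1 from each match (2 total).

['yp', 'ajv8']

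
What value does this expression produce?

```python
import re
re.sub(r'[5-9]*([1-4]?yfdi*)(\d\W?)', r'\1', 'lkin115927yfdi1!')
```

'lkin11592yfdi'

This matches zero or more of a character in [5-9]; then optionally a character in [1-4], then the literal 'yfd', then zero or more of a literal 'i' (captured); then a digit, then optionally a non-word character (captured).
Matches: at [9:16] → '7yfdi1!'.
Each match is replaced using the text its own group 1 captured.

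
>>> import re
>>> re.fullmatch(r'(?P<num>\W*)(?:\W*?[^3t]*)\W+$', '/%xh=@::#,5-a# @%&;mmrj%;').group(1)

Pattern: zero or more of a non-word character (captured as 'num'); then zero or more of a non-word character (lazy), then zero or more of any character except [3t] (non-capturing group); then one or more of a non-word character; then anchored at the end.
`re.fullmatch` requires the pattern to consume the entire string.
The match spans [0:25] → '/%xh=@::#,5-a# @%&;mmrj%;'.
Captured: group 1 = '/%'.

'/%'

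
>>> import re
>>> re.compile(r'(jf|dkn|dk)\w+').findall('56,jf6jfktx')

['jf']

Matches: at [3:11] match 'jf6jfktx', group 1 = 'jf'.
With a single group, `findall` returns only what that group captured — 1 item.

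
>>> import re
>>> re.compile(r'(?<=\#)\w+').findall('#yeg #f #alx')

['yeg', 'f', 'alx']

Lookahead/lookbehind check context without consuming it, so the matched span excludes the asserted characters.
Walking the string: at [1:4] → 'yeg'; at [6:7] → 'f'; at [9:12] → 'alx'.
With no groups in the pattern, `findall` gives back each whole match — 3 here.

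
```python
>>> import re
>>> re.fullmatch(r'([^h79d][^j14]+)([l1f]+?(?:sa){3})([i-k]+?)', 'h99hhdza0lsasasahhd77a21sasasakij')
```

None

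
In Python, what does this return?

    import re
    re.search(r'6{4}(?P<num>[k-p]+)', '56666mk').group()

'6666mk'

The match spans [1:7] → '6666mk'.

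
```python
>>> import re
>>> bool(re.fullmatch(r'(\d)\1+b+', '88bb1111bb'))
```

`re.fullmatch` requires the pattern to consume the entire string.
Here the string isn't matched end-to-end, so the call returns None, and `bool(None)` is False.

False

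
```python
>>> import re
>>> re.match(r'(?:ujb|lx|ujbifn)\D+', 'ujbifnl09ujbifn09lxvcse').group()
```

'ujbifnl'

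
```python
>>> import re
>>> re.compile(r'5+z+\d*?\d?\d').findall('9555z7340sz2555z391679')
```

The `?` after the quantifier makes it lazy — it takes as little as possible before letting the rest of the pattern try.
No capturing groups, so `findall` returns the 2 full match strings.

['555z73', '555z39']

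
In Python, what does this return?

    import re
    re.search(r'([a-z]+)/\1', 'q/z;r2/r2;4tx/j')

None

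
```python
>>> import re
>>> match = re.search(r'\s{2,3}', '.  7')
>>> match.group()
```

The pattern matches 2 to 3 of whitespace.
`search` walks the string left to right and returns the first match it finds.
The match spans [1:3] → '  '.

'  '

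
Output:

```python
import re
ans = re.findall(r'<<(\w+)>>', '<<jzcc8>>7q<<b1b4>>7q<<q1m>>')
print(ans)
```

['jzcc8', 'b1b4', 'q1m']

`findall` collects group 1 from each match (3 total).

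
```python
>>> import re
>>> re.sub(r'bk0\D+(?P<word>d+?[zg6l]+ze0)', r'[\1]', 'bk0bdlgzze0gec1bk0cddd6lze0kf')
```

'[dlgzze0]gec1[d6lze0]kf'

The pattern matches the literal 'bk0', then one or more of a non-digit; then one or more of a literal 'd' (lazy), then one or more of one of [zg6l], then the literal 'ze0' (captured as 'word').
Matches: at [0:11] → 'bk0bdlgzze0'; at [15:27] → 'bk0cddd6lze0'.
The replacement refers to a captured group, so each match is rewritten using its own captured text.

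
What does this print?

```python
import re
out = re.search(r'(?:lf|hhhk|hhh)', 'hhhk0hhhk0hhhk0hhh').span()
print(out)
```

(0, 4)

Alternation isn't longest-match — the leftmost alternative that fits at this position is chosen.
The match spans [0:4] → 'hhhk'.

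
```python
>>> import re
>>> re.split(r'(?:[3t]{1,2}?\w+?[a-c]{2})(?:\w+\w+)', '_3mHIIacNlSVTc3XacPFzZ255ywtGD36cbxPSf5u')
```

['_', '']

The string is cut at each match, leaving 2 pieces.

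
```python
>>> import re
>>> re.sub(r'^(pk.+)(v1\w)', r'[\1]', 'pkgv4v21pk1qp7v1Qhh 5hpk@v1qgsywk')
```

'[pkgv4v21pk1qp7v1Qhh 5hpk@]gsywk'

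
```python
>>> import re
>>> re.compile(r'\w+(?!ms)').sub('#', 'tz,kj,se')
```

'#,#,#'

A negative assertion filters positions out without eating any characters.
Matches: at [0:2] → 'tz'; at [3:5] → 'kj'; at [6:8] → 'se'.
Each match is replaced by '#'.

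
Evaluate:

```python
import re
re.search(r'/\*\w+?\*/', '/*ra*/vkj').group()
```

Unlike `match`, `search` isn't anchored — it looks for the pattern anywhere in the string.
The match spans [0:6] → '/*ra*/'.

'/*ra*/'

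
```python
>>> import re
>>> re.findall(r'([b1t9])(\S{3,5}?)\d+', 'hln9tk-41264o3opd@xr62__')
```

This matches one of [b1t9] (captured); then 3 to 5 of a non-whitespace character (lazy) (captured); then one or more of a digit.
Matches: at [3:12] match '9tk-41264', groups = ('9', 'tk-').
With 2 capturing groups, `findall` returns a 2-tuple per match.

[('9', 'tk-')]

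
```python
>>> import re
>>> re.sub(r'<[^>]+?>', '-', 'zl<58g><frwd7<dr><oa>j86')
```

'zl---j86'

Every occurrence is swapped for '-'.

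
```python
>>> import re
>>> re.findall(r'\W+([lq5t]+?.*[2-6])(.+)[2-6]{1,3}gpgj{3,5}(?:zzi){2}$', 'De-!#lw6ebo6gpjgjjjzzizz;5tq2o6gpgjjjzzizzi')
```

[('lw6ebo6gpjgjjjzzizz;5tq2', 'o')]

This matches one or more of a non-word character; then one or more of one of [lq5t] (lazy), then zero or more of any character, then a character in [2-6] (captured); then one or more of any character (captured); then 1 to 3 of a character in [2-6]; then the literal 'gpg', then 3 to 5 of the literal 'j', then the literal 'zzi' repeated 2 times; then anchored at the end.
Matches: at [2:43] match '-!#lw6ebo6gpjgjjjzzizz;5tq2o6gpgjjjzzizzi', groups = ('lw6ebo6gpjgjjjzzizz;5tq2', 'o').
2 groups means the one result is a tuple of 2 captured strings — 1 here.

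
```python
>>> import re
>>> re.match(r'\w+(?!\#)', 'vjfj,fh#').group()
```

'vjfj'

A negative assertion filters positions out without eating any characters.
`re.match` only tries the pattern at the start of the string.
The match spans [0:4] → 'vjfj'.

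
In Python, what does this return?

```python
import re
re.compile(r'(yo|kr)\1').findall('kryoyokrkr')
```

`\1` is not a pattern — it's the concrete string captured by group 1, re-applied verbatim.
Walking the string: at [2:6] match 'yoyo', group 1 = 'yo'; at [6:10] match 'krkr', group 1 = 'kr'.
One capturing group, so `findall` returns just the captured substring from each match — 2 in all.

['yo', 'kr']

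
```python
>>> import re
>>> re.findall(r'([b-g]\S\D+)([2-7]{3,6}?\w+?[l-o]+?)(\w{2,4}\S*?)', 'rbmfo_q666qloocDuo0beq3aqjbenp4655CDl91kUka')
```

[('bmfo_q', '666ql', 'oocD'), ('benp', '4655CDl', '91kU')]

Pattern: a character in [b-g], then a non-whitespace character, then one or more of a non-digit (captured); then 3 to 6 of a character in [2-7] (lazy), then one or more of a word character (lazy), then one or more of a character in [l-o] (lazy) (captured); then 2 to 4 of a word character, then zero or more of a non-whitespace character (lazy) (captured).
Scanning left to right: at [1:16] match 'bmfo_q666qloocD', groups = ('bmfo_q', '666ql', 'oocD'); at [26:41] match 'benp4655CDl91kU', groups = ('benp', '4655CDl', '91kU').
With 3 capturing groups, `findall` returns a 3-tuple per match.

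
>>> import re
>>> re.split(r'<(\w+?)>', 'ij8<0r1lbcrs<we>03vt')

['ij8<0r1lbcrs', 'we', '03vt']

Matches to split on: at [12:16] → '<we>'.
Because the pattern has a capturing group, `split` also inserts each captured text between the pieces.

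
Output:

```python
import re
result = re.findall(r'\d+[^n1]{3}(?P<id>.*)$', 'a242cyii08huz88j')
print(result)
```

['i08huz88j']

Pattern: one or more of a digit, then exactly 3 of any character except [n1]; then zero or more of any character (captured as 'id'); then anchored at the end.
Matches: at [1:16] match '242cyii08huz88j', group 1 = 'i08huz88j'.
`findall` collects group 1 from the one match (1 total).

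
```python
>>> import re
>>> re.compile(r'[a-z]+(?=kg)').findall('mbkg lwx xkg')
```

['mb', 'x']

The `(?=…)`/`(?<=…)` assertion just peeks at neighbouring text; it doesn't advance the match position.
No capturing groups, so `findall` returns the 2 full match strings.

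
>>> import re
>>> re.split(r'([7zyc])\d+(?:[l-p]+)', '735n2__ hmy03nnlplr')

['', '7', '2__ hm', 'y', 'r']

Pattern: one of [7zyc] (captured); then one or more of a digit; then one or more of a character in [l-p] (non-capturing group).
Matches to split on: at [0:4] → '735n'; at [10:18] → 'y03nnlpl'.
The group in the pattern means `split` returns the separators' captures alongside the pieces.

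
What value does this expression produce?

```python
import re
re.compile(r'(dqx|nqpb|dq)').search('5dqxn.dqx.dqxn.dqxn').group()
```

Alternation tries branches left to right and keeps the first one that lets the overall match succeed at that position.
`search` walks the string left to right and returns the first match it finds.
The match spans [1:4] → 'dqx'.
Captured: group 1 = 'dqx'.

'dqx'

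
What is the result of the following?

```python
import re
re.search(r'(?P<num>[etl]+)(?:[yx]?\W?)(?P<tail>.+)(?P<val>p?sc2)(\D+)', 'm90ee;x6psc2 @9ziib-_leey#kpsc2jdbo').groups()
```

('ee', 'x6psc2 @9ziib-_leey#kp', 'sc2', 'jdbo')

The match spans [3:35] → 'ee;x6psc2 @9ziib-_leey#kpsc2jdbo'.
Captured: group 1 = 'ee', group 2 = 'x6psc2 @9ziib-_leey#kp', group 3 = 'sc2', group 4 = 'jdbo'.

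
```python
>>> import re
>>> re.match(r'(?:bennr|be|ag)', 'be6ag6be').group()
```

'be'

`match` is anchored at position 0; if the pattern doesn't fit there, it returns None.
The match spans [0:2] → 'be'.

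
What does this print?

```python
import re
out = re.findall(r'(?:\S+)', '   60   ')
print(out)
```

This matches one or more of a non-whitespace character (non-capturing group).
Matches: at [3:5] → '60'.
With no groups in the pattern, `findall` gives back each whole match — 1 here.

['60']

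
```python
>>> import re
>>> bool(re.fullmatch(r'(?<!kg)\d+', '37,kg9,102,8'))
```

False

`(?!…)`/`(?<!…)` only lets a position through if the neighbouring text does NOT match; no characters are consumed.
`re.fullmatch` is like wrapping the pattern in `^…$` (in single-line mode).
Here there's no way to consume every character, so the call returns None, and `bool(None)` is False.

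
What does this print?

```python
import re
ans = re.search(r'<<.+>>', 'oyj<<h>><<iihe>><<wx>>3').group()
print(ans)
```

`re.search` scans for the first position where the pattern succeeds.
The match spans [3:22] → '<<h>><<iihe>><<wx>>'.

<<h>><<iihe>><<wx>>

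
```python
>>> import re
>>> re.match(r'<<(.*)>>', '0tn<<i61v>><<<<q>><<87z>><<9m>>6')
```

None

`re.match` only tries the pattern at the start of the string.
Here the pattern fails at index 0, so the call returns None.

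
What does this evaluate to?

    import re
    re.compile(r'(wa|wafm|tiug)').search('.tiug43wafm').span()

The match spans [1:5] → 'tiug'.

(1, 5)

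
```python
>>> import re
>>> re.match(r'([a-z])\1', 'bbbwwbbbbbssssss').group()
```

With `match`, the pattern is implicitly anchored at the beginning.
The match spans [0:2] → 'bb'.

'bb'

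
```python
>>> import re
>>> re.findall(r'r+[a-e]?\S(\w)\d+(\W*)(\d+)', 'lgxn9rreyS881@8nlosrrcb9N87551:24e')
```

The pattern matches one or more of a literal 'r', then optionally a character in [a-e], then a non-whitespace character; then a word character (captured); then one or more of a digit; then zero or more of a non-word character (captured); then one or more of a digit (captured).
Matches: at [5:15] match 'rreyS881@8', groups = ('S', '@', '8').
`findall` packs the 3 group values into a tuple for every match.

[('S', '@', '8')]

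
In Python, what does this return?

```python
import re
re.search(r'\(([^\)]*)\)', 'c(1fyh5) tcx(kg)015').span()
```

(1, 8)

The match spans [1:8] → '(1fyh5)'.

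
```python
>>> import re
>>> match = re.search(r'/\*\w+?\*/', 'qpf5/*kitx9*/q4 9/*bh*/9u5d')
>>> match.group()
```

'/*kitx9*/'

The match spans [4:13] → '/*kitx9*/'.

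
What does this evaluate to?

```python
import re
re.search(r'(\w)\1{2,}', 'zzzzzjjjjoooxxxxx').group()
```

The backreference `\1` re-matches whatever the first group consumed, character for character.
The match spans [0:5] → 'zzzzz'.

'zzzzz'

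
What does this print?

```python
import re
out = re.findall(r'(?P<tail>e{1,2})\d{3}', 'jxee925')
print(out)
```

['ee']

The pattern matches 1 to 2 of a literal 'e' (captured as 'tail'); then exactly 3 of a digit.
`findall` collects group 1 from the one match (1 total).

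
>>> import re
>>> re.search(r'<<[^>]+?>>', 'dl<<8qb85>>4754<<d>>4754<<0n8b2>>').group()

'<<8qb85>>'

Unlike `match`, `search` isn't anchored — it looks for the pattern anywhere in the string.
The match spans [2:11] → '<<8qb85>>'.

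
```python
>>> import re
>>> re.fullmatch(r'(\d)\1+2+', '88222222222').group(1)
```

'8'

The backreference `\1` re-matches whatever the first group consumed, character for character.
`re.fullmatch` requires the pattern to consume the entire string.
The match spans [0:11] → '88222222222'.
Captured: group 1 = '8'.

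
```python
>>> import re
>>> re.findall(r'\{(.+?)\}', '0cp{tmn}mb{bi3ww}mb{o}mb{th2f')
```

With the lazy modifier that quantifier settles for the fewest repetitions that let the rest of the pattern succeed (the atoms after it are unaffected and can still be greedy).
Walking the string: at [3:8] match '{tmn}', group 1 = 'tmn'; at [10:17] match '{bi3ww}', group 1 = 'bi3ww'; at [19:22] match '{o}', group 1 = 'o'.
One capturing group, so `findall` returns just the captured substring from each match — 3 in all.

['tmn', 'bi3ww', 'o']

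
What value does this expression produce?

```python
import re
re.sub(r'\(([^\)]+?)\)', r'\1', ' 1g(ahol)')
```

The replacement refers to a captured group, so each match is rewritten using its own captured text.

' 1gahol'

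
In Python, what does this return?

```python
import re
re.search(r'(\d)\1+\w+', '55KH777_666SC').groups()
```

`\1` is not a pattern — it's the concrete string captured by group 1, re-applied verbatim.
`re.search` scans for the first position where the pattern succeeds.
The match spans [0:13] → '55KH777_666SC'.
Captured: group 1 = '5'.

('5',)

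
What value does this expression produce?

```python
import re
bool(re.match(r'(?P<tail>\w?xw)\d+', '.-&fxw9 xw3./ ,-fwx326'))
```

`match` is anchored at position 0; if the pattern doesn't fit there, it returns None.
Here the string doesn't start with a match, so the call returns None, and `bool(None)` is False.

False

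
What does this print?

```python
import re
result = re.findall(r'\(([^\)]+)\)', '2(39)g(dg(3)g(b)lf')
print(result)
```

['39', 'dg(3', 'b']

One capturing group, so `findall` returns just the captured substring from each match — 3 in all.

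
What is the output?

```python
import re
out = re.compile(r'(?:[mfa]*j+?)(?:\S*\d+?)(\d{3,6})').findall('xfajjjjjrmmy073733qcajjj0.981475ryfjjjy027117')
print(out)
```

Pattern: zero or more of one of [mfa], then one or more of a literal 'j' (lazy) (non-capturing group); then zero or more of a non-whitespace character, then one or more of a digit (lazy) (non-capturing group); then 3 to 6 of a digit (captured).
One capturing group, so `findall` returns just the captured substring from the one match — 1 in all.

['117']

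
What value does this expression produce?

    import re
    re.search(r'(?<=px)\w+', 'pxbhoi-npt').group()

'bhoi'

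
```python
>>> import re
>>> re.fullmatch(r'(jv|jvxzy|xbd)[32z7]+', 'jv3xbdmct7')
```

`fullmatch` succeeds only if the pattern covers the string from start to end.
Here the pattern can't cover the whole string, so the call returns None.

None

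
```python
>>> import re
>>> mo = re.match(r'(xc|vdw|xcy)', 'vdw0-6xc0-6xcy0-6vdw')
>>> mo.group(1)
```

`match` is anchored at position 0; if the pattern doesn't fit there, it returns None.
The match spans [0:3] → 'vdw'.
Captured: group 1 = 'vdw'.

'vdw'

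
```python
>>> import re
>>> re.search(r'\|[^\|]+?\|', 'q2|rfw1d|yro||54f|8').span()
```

The match spans [2:9] → '|rfw1d|'.

(2, 9)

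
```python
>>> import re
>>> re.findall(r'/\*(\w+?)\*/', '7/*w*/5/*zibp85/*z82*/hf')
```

['w', 'z82']

With a single group, `findall` returns only what that group captured — 2 items.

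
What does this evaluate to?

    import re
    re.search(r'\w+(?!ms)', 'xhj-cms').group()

The negative lookahead/lookbehind blocks any match where the forbidden context is present.
The match spans [0:3] → 'xhj'.

'xhj'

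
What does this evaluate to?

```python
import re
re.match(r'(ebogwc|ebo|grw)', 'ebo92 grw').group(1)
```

'ebo'

The match spans [0:3] → 'ebo'.
Captured: group 1 = 'ebo'.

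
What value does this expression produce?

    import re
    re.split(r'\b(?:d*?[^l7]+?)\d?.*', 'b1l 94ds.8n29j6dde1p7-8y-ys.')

['', '']

The string is cut at each match, leaving 2 pieces.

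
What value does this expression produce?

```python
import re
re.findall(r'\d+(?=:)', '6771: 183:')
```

['6771', '183']

The positive lookaround only admits positions where the adjacent text matches; those characters stay outside the span.
Walking the string: at [0:4] → '6771'; at [6:9] → '183'.
Since nothing is captured, `findall` lists the 2 matched substrings directly.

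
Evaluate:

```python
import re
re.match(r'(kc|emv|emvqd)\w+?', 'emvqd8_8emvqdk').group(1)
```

'emv'

The match spans [0:4] → 'emvq'.
Captured: group 1 = 'emv'.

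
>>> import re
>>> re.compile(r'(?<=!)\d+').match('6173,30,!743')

None

`match` is anchored at position 0; if the pattern doesn't fit there, it returns None.
Here the string doesn't start with a match, so the call returns None.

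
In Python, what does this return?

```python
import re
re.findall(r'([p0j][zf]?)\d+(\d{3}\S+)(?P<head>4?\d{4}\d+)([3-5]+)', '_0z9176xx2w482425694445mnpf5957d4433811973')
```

The pattern matches one of [p0j], then optionally one of [zf] (captured); then one or more of a digit; then exactly 3 of a digit, then one or more of a non-whitespace character (captured); then optionally the literal '4', then exactly 4 of a digit, then one or more of a digit (captured as 'head'); then one or more of a character in [3-5] (captured).
Scanning left to right: at [1:42] match '0z9176xx2w482425694445mnpf5957d4433811973', groups = ('0z', '176xx2w482425694445mnpf5957d4433', '81197', '3').
With 4 capturing groups, `findall` returns a 4-tuple per match.

[('0z', '176xx2w482425694445mnpf5957d4433', '81197', '3')]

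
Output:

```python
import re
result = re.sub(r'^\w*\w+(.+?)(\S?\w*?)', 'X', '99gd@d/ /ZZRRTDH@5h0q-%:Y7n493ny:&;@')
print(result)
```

X/ /ZZRRTDH@5h0q-%:Y7n493ny:&;@

Because the quantifier is non-greedy, it stops expanding at the earliest point where the rest of the pattern can succeed.
Each match is replaced by 'X'.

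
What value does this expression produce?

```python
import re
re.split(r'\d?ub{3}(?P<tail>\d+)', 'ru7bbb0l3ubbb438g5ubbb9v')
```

['ru7bbb0l', '438', 'g', '9', 'v']

`re.split` interleaves the captured-group text with the surrounding fragments.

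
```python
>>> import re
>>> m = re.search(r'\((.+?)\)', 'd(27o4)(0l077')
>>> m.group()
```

'(27o4)'

`search` walks the string left to right and returns the first match it finds.
The match spans [1:7] → '(27o4)'.
Captured: group 1 = '27o4'.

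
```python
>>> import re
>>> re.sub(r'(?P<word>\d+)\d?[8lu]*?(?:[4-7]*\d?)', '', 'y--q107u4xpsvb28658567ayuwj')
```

With the lazy modifier that quantifier settles for the fewest repetitions that let the rest of the pattern succeed (the atoms after it are unaffected and can still be greedy).
`sub` substitutes '' at each match site.

'y--quxpsvbayuwj'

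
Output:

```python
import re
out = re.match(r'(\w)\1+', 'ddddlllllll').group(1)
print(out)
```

A backreference is literal: `\1` must see the identical characters the first group matched.
`re.match` only tries the pattern at the start of the string.
The match spans [0:4] → 'dddd'.
Captured: group 1 = 'd'.

d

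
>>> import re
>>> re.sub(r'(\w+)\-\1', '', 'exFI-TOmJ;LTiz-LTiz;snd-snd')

The backreference `\1` re-matches whatever the first group consumed, character for character.
Matches: at [10:19] → 'LTiz-LTiz'; at [20:27] → 'snd-snd'.
Every occurrence is swapped for ''.

'exFI-TOmJ;;'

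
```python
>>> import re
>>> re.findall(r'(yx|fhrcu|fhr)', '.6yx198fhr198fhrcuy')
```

Branches in `(...|...)` are attempted left-to-right; the first branch that allows the whole pattern to succeed is taken.
Walking the string: at [2:4] match 'yx', group 1 = 'yx'; at [7:10] match 'fhr', group 1 = 'fhr'; at [13:18] match 'fhrcu', group 1 = 'fhrcu'.
With a single group, `findall` returns only what that group captured — 3 items.

['yx', 'fhr', 'fhrcu']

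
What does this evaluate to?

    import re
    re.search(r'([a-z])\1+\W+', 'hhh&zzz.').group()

`\1` has to match the exact text group 1 already captured.
The match spans [0:4] → 'hhh&'.

'hhh&'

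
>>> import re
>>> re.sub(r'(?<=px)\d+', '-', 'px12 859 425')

'px- 859 425'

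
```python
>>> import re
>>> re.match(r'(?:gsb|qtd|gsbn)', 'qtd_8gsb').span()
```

(0, 3)

With `match`, the pattern is implicitly anchored at the beginning.
The match spans [0:3] → 'qtd'.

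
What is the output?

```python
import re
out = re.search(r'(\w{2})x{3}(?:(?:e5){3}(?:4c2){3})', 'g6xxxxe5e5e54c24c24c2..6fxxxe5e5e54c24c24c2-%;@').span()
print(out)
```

(1, 21)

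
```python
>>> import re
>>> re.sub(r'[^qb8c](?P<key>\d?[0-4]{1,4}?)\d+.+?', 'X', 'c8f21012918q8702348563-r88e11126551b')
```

'c8X8Xr88X'

`sub` substitutes 'X' at each match site.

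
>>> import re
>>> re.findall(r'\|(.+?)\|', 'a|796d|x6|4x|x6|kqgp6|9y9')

Because the quantifier is non-greedy, it stops expanding at the earliest point where the rest of the pattern can succeed.
Matches: at [1:7] match '|796d|', group 1 = '796d'; at [9:13] match '|4x|', group 1 = '4x'; at [15:22] match '|kqgp6|', group 1 = 'kqgp6'.
`findall` collects group 1 from each match (3 total).

['796d', '4x', 'kqgp6']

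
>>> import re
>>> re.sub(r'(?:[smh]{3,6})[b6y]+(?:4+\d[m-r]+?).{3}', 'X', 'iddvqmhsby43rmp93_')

Lazy quantifiers expand one character at a time until the remainder of the pattern can match.
`sub` substitutes 'X' at each match site.

'iddvqX3_'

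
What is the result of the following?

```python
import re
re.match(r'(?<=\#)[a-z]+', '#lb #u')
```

None

The lookaround is zero-width — it requires the adjacent text to match without consuming it, so the asserted text isn't part of the match.
With `match`, the pattern is implicitly anchored at the beginning.
Here the pattern fails at index 0, so the call returns None.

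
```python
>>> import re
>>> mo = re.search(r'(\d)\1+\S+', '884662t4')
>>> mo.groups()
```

('8',)

`\1` is not a pattern — it's the concrete string captured by group 1, re-applied verbatim.
`re.search` scans for the first position where the pattern succeeds.
The match spans [0:8] → '884662t4'.
Captured: group 1 = '8'.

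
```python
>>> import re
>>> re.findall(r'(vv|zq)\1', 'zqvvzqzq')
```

['zq']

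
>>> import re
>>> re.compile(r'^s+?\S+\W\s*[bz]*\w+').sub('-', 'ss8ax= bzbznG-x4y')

'--x4y'

The pattern matches anchored at the start of the string; then one or more of a literal 's' (lazy), then one or more of a non-whitespace character; then a non-word character, then zero or more of whitespace, then zero or more of one of [bz]; then one or more of a word character.
Matches: at [0:13] → 'ss8ax= bzbznG'.
Each match is replaced by '-'.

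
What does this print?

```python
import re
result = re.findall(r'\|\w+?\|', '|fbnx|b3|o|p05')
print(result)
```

['|fbnx|', '|o|']

With no groups in the pattern, `findall` gives back each whole match — 2 here.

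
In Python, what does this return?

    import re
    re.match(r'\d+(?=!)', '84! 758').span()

(0, 2)

`re.match` only tries the pattern at the start of the string.
The match spans [0:2] → '84'.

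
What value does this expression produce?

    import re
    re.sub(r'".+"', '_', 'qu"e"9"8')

'qu_8'

Every occurrence is swapped for '_'.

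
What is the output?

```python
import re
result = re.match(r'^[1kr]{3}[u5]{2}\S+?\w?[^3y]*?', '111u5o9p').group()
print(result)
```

This matches anchored at the start of the string; then exactly 3 of one of [1kr], then exactly 2 of one of [u5]; then one or more of a non-whitespace character (lazy); then optionally a word character, then zero or more of any character except [3y] (lazy).
Lazy quantifiers expand one character at a time until the remainder of the pattern can match.
`re.match` won't scan ahead — the pattern has to work from the very first character.
The match spans [0:7] → '111u5o9'.

111u5o9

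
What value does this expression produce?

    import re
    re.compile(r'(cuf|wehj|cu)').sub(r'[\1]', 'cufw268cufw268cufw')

'[cuf]w268[cuf]w268[cuf]w'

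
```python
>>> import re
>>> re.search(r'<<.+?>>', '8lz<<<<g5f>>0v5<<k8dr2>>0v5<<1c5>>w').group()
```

'<<<<g5f>>'

With the lazy modifier that quantifier settles for the fewest repetitions that let the rest of the pattern succeed (the atoms after it are unaffected and can still be greedy).
The match spans [3:12] → '<<<<g5f>>'.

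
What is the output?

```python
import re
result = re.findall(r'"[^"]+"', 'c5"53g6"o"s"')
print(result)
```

['"53g6"', '"s"']

Scanning left to right: at [2:8] → '"53g6"'; at [9:12] → '"s"'.
Since nothing is captured, `findall` lists the 2 matched substrings directly.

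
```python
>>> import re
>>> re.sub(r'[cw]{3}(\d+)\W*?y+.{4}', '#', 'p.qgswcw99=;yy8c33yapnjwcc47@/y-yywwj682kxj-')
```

'p.qgs#yapnj#wj682kxj-'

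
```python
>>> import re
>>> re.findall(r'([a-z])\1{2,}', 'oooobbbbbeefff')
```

['o', 'b', 'f']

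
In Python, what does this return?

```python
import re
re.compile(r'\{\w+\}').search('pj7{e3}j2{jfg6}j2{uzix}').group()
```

'{e3}'

`re.search` tries every starting position until one works.
The match spans [3:7] → '{e3}'.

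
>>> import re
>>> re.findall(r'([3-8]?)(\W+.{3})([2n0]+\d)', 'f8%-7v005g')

[('8', '%-7v0', '05')]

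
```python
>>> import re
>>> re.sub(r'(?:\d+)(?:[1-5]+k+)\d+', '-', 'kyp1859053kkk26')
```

The pattern matches one or more of a digit (non-capturing group); then one or more of a character in [1-5], then one or more of the literal 'k' (non-capturing group); then one or more of a digit.
Each match is replaced by '-'.

'kyp-'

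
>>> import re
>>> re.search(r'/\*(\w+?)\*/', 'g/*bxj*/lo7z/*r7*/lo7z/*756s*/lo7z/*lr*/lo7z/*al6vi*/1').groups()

The match spans [1:8] → '/*bxj*/'.
Captured: group 1 = 'bxj'.

('bxj',)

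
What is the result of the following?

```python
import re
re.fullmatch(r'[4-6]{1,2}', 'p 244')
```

None

The pattern matches 1 to 2 of a character in [4-6].
For `fullmatch`, every character of the input must be accounted for by the pattern.
Here the pattern can't cover the whole string, so the call returns None.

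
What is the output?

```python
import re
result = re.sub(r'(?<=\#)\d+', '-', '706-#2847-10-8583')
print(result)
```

706-#--10-8583

The `(?=…)`/`(?<=…)` assertion just peeks at neighbouring text; it doesn't advance the match position.
`sub` substitutes '-' at each match site.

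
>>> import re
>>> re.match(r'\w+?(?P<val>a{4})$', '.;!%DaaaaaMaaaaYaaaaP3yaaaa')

None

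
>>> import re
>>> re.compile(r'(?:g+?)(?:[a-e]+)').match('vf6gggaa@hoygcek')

None

With `match`, the pattern is implicitly anchored at the beginning.
Here the string doesn't start with a match, so the call returns None.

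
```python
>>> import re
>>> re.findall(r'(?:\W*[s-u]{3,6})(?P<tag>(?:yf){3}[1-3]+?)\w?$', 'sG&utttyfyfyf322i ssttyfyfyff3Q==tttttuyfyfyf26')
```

With a single group, `findall` returns only what that group captured — 1 item.

['yfyfyf2']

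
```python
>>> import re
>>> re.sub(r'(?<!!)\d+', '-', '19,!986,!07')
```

'-,!9-,!0-'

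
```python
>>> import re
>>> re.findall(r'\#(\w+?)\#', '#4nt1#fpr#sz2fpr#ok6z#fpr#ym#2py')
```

Scanning left to right: at [0:6] match '#4nt1#', group 1 = '4nt1'; at [9:17] match '#sz2fpr#', group 1 = 'sz2fpr'; at [21:26] match '#fpr#', group 1 = 'fpr'.
Because there's exactly one group, `findall` drops the full match and keeps group 1 from each hit.

['4nt1', 'sz2fpr', 'fpr']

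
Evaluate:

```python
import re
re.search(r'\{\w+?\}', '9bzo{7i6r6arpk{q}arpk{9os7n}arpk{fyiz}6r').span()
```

The match spans [14:17] → '{q}'.

(14, 17)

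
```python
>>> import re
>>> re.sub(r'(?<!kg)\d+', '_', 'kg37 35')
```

'kg3_ _'

The negative lookaround is zero-width — it rules out positions where the adjacent text would match, without consuming anything.
Matches: at [3:4] → '7'; at [5:7] → '35'.
Each match is replaced by '_'.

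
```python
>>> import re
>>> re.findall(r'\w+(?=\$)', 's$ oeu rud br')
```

['s']

The `(?=…)`/`(?<=…)` assertion just peeks at neighbouring text; it doesn't advance the match position.
No capturing groups, so `findall` returns the 1 full match string.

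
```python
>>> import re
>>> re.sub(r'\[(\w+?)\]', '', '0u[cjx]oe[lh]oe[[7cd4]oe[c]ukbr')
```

'0uoeoe[oeukbr'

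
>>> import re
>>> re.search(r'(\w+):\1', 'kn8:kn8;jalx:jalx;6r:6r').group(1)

The match spans [0:7] → 'kn8:kn8'.
Captured: group 1 = 'kn8'.

'kn8'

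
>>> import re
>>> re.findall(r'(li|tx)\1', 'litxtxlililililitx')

['tx', 'li', 'li']

The backreference `\1` re-matches whatever the first group consumed, character for character.
Matches: at [2:6] match 'txtx', group 1 = 'tx'; at [6:10] match 'lili', group 1 = 'li'; at [10:14] match 'lili', group 1 = 'li'.
With a single group, `findall` returns only what that group captured — 3 items.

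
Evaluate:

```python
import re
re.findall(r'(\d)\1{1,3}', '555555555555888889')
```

['5', '5', '5', '8']

A backreference is literal: `\1` must see the identical characters the first group matched.
`findall` collects group 1 from each match (4 total).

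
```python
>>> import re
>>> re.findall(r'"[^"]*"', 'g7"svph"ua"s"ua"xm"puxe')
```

['"svph"', '"s"', '"xm"']

No capturing groups, so `findall` returns the 3 full match strings.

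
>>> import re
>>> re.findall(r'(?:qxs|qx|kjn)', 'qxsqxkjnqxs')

Alternation isn't longest-match — the leftmost alternative that fits at this position is chosen.
`findall` yields the raw match text (4 of them) because the pattern has no groups.

['qxs', 'qx', 'kjn', 'qxs']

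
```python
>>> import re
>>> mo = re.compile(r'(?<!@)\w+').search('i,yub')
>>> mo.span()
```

The negative lookahead/lookbehind blocks any match where the forbidden context is present.
The match spans [0:1] → 'i'.

(0, 1)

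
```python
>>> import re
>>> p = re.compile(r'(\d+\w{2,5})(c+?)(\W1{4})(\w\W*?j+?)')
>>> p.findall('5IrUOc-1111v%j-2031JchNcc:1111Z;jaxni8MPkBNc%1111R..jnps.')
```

Pattern: one or more of a digit, then 2 to 5 of a word character (captured); then one or more of a literal 'c' (lazy) (captured); then a non-word character, then exactly 4 of a literal '1' (captured); then a word character, then zero or more of a non-word character (lazy), then one or more of a literal 'j' (lazy) (captured).
Walking the string: at [0:14] match '5IrUOc-1111v%j', groups = ('5IrUO', 'c', '-1111', 'v%j'); at [15:33] match '2031JchNcc:1111Z;j', groups = ('2031JchNc', 'c', ':1111', 'Z;j'); at [37:53] match '8MPkBNc%1111R..j', groups = ('8MPkBN', 'c', '%1111', 'R..j').
With 4 capturing groups, `findall` returns a 4-tuple per match.

[('5IrUO', 'c', '-1111', 'v%j'), ('2031JchNc', 'c', ':1111', 'Z;j'), ('8MPkBN', 'c', '%1111', 'R..j')]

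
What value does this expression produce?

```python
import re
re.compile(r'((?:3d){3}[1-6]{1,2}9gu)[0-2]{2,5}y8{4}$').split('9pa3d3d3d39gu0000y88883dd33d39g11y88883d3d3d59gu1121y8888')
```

['9pa3d3d3d39gu0000y88883dd33d39g11y8888', '3d3d3d59gu', '']

Pattern: the literal '3d' repeated 3 times, then 1 to 2 of a character in [1-6], then the literal '9gu' (captured); then 2 to 5 of a character in [0-2], then a literal 'y', then exactly 4 of the literal '8'; then anchored at the end.
With a capturing group present, the delimiter's captured portion is kept in the result list.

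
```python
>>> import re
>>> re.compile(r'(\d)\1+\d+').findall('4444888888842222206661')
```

['4']

After group 1 captures some text, `\1` only succeeds where that same text appears again.
Walking the string: at [0:22] match '4444888888842222206661', group 1 = '4'.
With a single group, `findall` returns only what that group captured — 1 item.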